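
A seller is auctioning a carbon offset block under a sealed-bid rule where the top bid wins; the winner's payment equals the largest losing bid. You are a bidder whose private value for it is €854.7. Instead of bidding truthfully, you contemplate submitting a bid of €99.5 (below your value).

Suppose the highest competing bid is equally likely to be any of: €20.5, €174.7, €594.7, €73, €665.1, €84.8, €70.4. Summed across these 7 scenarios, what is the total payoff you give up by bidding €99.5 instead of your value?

The deviation costs you only when the competing bid falls strictly between €99.5 and €854.7; elsewhere both bids give the same outcome.
€20.5: outcomes coincide → loss €0.
€174.7: truthful payoff €680, deviation payoff €0 → loss €680.
€594.7: truthful payoff €260, deviation payoff €0 → loss €260.
€73: outcomes coincide → loss €0.
€665.1: truthful payoff €189.6, deviation payoff €0 → loss €189.6.
€84.8: outcomes coincide → loss €0.
€70.4: outcomes coincide → loss €0.
Total loss = €680 + €260 + €189.6 = €1129.6.

€1129.6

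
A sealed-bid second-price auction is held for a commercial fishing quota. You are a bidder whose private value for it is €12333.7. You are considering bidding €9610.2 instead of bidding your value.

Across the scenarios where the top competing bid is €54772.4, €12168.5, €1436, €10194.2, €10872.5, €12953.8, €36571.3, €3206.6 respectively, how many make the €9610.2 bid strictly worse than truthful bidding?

3

The deviation hurts exactly when the highest competing bid lies strictly between €9610.2 and €12333.7 — underbidding then forfeits a profitable win.
€54772.4: above both → same outcome either way.
€12168.5: inside the interval → strictly worse (loss €165.2).
€1436: below both → same outcome either way.
€10194.2: inside the interval → strictly worse (loss €2139.5).
€10872.5: inside the interval → strictly worse (loss €1461.2).
€12953.8: above both → same outcome either way.
€36571.3: above both → same outcome either way.
€3206.6: below both → same outcome either way.
Count: 3.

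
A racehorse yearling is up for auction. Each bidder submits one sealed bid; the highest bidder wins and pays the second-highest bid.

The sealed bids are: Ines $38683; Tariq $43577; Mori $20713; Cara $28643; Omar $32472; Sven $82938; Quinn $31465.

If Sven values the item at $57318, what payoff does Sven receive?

Highest bid: Sven at $82938, so Sven wins.
Second-highest bid: Tariq at $43577 — that is the price the winner pays.
Sven's payoff = value − price = $57318 − $43577 = $13741.

$13741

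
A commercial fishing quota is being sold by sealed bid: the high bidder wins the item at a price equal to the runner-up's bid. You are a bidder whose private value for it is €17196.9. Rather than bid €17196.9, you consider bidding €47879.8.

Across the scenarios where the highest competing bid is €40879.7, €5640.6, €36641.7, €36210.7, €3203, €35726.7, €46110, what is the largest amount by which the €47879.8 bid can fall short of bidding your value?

€40879.7: truthful gives €0, deviation gives −€23682.8 → loss €23682.8.
€5640.6: same outcome either way → loss €0.
€36641.7: truthful gives €0, deviation gives −€19444.8 → loss €19444.8.
€36210.7: truthful gives €0, deviation gives −€19013.8 → loss €19013.8.
€3203: same outcome either way → loss €0.
€35726.7: truthful gives €0, deviation gives −€18529.8 → loss €18529.8.
€46110: truthful gives €0, deviation gives −€28913.1 → loss €28913.1.
Maximum loss: €28913.1.

€28913.1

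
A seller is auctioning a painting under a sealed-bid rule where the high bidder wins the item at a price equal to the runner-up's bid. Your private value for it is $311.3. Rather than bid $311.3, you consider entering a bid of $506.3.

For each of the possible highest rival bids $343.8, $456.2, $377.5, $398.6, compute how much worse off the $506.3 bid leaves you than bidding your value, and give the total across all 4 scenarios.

The deviation costs you only when the competing bid falls strictly between $311.3 and $506.3; elsewhere both bids give the same outcome.
$343.8: truthful payoff $0, deviation payoff −$32.5 → loss $32.5.
$456.2: truthful payoff $0, deviation payoff −$144.9 → loss $144.9.
$377.5: truthful payoff $0, deviation payoff −$66.2 → loss $66.2.
$398.6: truthful payoff $0, deviation payoff −$87.3 → loss $87.3.
Total loss = $32.5 + $144.9 + $66.2 + $87.3 = $330.9.
Because the price is fixed by the runner-up's bid, deviating from your value can only change a good outcome into a bad one — never the reverse.

$330.9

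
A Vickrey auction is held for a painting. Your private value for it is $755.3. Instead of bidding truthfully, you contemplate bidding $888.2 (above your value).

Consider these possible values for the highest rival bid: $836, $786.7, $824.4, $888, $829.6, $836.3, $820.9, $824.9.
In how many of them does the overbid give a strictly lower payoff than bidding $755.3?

8

The deviation hurts exactly when the highest competing bid lies strictly between $755.3 and $888.2 — overbidding then wins at a price above your value.
$836: inside the interval → strictly worse (loss $80.7).
$786.7: inside the interval → strictly worse (loss $31.4).
$824.4: inside the interval → strictly worse (loss $69.1).
$888: inside the interval → strictly worse (loss $132.7).
$829.6: inside the interval → strictly worse (loss $74.3).
$836.3: inside the interval → strictly worse (loss $81).
$820.9: inside the interval → strictly worse (loss $65.6).
$824.9: inside the interval → strictly worse (loss $69.6).
Count: 8.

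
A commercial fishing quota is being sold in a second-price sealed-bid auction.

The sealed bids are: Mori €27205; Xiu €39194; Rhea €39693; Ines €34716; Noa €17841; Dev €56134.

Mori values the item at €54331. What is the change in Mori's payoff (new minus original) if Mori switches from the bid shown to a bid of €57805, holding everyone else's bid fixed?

−€1803

The highest bid among the other bidders is €56134; Mori's bid doesn't change that.
Original bid €27205: Mori is not highest (top rival bid is €56134); payoff €0.
Alternative bid €57805: Mori is highest, pays the top rival bid €56134; payoff €54331 − €56134 = −€1803.
Change in payoff = −€1803 − (€0) = −€1803.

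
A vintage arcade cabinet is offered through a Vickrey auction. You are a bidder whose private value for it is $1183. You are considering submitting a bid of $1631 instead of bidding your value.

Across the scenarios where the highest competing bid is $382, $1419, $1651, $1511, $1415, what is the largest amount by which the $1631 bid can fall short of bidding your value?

$382: same outcome either way → loss $0.
$1419: truthful gives $0, deviation gives −$236 → loss $236.
$1651: same outcome either way → loss $0.
$1511: truthful gives $0, deviation gives −$328 → loss $328.
$1415: truthful gives $0, deviation gives −$232 → loss $232.
Maximum loss: $328.

$328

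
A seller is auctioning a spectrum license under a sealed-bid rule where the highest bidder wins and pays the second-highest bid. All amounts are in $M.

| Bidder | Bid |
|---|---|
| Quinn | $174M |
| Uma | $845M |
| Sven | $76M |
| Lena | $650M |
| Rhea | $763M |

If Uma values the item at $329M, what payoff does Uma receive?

−$434M

Highest bid: Uma at $845M, so Uma wins.
Second-highest bid: Rhea at $763M — that is the price the winner pays.
Uma's payoff = value − price = $329M − $763M = −$434M.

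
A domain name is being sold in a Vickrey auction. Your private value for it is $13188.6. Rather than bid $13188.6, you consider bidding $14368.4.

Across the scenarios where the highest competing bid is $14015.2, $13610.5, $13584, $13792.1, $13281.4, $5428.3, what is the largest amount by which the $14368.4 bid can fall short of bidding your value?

$826.6

$14015.2: truthful gives $0, deviation gives −$826.6 → loss $826.6.
$13610.5: truthful gives $0, deviation gives −$421.9 → loss $421.9.
$13584: truthful gives $0, deviation gives −$395.4 → loss $395.4.
$13792.1: truthful gives $0, deviation gives −$603.5 → loss $603.5.
$13281.4: truthful gives $0, deviation gives −$92.8 → loss $92.8.
$5428.3: same outcome either way → loss $0.
Maximum loss: $826.6.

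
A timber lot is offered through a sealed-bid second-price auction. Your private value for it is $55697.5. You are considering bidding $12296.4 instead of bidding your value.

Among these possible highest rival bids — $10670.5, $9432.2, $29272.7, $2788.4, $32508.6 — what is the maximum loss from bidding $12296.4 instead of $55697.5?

$10670.5: same outcome either way → loss $0.
$9432.2: same outcome either way → loss $0.
$29272.7: truthful gives $26424.8, deviation gives $0 → loss $26424.8.
$2788.4: same outcome either way → loss $0.
$32508.6: truthful gives $23188.9, deviation gives $0 → loss $23188.9.
Maximum loss: $26424.8.

$26424.8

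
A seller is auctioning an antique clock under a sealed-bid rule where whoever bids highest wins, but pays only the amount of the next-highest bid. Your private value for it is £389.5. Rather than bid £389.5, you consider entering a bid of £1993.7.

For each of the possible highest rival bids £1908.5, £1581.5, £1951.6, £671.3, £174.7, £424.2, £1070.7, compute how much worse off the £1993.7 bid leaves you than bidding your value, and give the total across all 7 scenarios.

The deviation costs you only when the competing bid falls strictly between £389.5 and £1993.7; elsewhere both bids give the same outcome.
£1908.5: truthful payoff £0, deviation payoff −£1519 → loss £1519.
£1581.5: truthful payoff £0, deviation payoff −£1192 → loss £1192.
£1951.6: truthful payoff £0, deviation payoff −£1562.1 → loss £1562.1.
£671.3: truthful payoff £0, deviation payoff −£281.8 → loss £281.8.
£174.7: outcomes coincide → loss £0.
£424.2: truthful payoff £0, deviation payoff −£34.7 → loss £34.7.
£1070.7: truthful payoff £0, deviation payoff −£681.2 → loss £681.2.
Total loss = £1519 + £1192 + £1562.1 + £281.8 + £34.7 + £681.2 = £5270.8.
Truthful bidding weakly dominates here: raising your bid can only win items priced above your value, and lowering it can only forfeit items priced below.

£5270.8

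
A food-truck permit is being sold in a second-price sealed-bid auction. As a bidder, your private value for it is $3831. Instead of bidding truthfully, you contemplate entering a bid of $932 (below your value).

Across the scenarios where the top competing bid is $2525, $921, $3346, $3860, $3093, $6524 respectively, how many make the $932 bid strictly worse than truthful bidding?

3

The deviation hurts exactly when the highest competing bid lies strictly between $932 and $3831 — underbidding then forfeits a profitable win.
$2525: inside the interval → strictly worse (loss $1306).
$921: below both → same outcome either way.
$3346: inside the interval → strictly worse (loss $485).
$3860: above both → same outcome either way.
$3093: inside the interval → strictly worse (loss $738).
$6524: above both → same outcome either way.
Count: 3.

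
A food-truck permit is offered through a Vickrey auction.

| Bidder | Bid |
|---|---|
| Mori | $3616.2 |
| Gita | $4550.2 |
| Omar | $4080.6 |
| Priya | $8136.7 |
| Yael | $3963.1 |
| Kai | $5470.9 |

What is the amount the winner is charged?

Highest bid: Priya at $8136.7, so Priya wins.
Second-highest bid: Kai at $5470.9 — that is the price the winner pays.

$5470.9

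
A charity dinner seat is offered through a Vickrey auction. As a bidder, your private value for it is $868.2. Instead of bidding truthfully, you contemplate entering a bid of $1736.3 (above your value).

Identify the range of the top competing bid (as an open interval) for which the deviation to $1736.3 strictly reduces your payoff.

If the competing bid is below $868.2, both bids win at the same price — no difference.
If it is above $1736.3, both bids lose — no difference.
If it lies strictly between $868.2 and $1736.3, bidding your value loses (payoff 0) while bidding $1736.3 wins at a price above your value (payoff negative).
So the deviation strictly hurts on the open interval ($868.2, $1736.3).

($868.2, $1736.3)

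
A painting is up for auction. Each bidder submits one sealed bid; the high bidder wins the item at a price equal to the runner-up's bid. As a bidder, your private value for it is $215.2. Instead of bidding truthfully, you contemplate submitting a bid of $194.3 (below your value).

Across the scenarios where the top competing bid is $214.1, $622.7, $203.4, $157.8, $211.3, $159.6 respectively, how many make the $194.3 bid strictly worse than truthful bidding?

3

The deviation hurts exactly when the highest competing bid lies strictly between $194.3 and $215.2 — underbidding then forfeits a profitable win.
$214.1: inside the interval → strictly worse (loss $1.1).
$622.7: above both → same outcome either way.
$203.4: inside the interval → strictly worse (loss $11.8).
$157.8: below both → same outcome either way.
$211.3: inside the interval → strictly worse (loss $3.9).
$159.6: below both → same outcome either way.
Count: 3.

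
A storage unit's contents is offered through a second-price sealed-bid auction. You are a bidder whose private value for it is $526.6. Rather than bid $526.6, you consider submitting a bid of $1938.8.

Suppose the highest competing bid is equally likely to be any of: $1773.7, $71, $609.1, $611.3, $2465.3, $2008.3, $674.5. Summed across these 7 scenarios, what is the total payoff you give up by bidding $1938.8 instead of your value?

$1562.2

The deviation costs you only when the competing bid falls strictly between $526.6 and $1938.8; elsewhere both bids give the same outcome.
$1773.7: truthful payoff $0, deviation payoff −$1247.1 → loss $1247.1.
$71: outcomes coincide → loss $0.
$609.1: truthful payoff $0, deviation payoff −$82.5 → loss $82.5.
$611.3: truthful payoff $0, deviation payoff −$84.7 → loss $84.7.
$2465.3: outcomes coincide → loss $0.
$2008.3: outcomes coincide → loss $0.
$674.5: truthful payoff $0, deviation payoff −$147.9 → loss $147.9.
Total loss = $1247.1 + $82.5 + $84.7 + $147.9 = $1562.2.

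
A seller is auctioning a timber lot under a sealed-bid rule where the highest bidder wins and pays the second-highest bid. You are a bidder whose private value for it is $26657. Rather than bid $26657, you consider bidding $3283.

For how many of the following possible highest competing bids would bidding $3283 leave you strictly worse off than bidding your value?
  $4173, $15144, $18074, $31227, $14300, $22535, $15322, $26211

7

The deviation hurts exactly when the highest competing bid lies strictly between $3283 and $26657 — underbidding then forfeits a profitable win.
$4173: inside the interval → strictly worse (loss $22484).
$15144: inside the interval → strictly worse (loss $11513).
$18074: inside the interval → strictly worse (loss $8583).
$31227: above both → same outcome either way.
$14300: inside the interval → strictly worse (loss $12357).
$22535: inside the interval → strictly worse (loss $4122).
$15322: inside the interval → strictly worse (loss $11335).
$26211: inside the interval → strictly worse (loss $446).
Count: 7.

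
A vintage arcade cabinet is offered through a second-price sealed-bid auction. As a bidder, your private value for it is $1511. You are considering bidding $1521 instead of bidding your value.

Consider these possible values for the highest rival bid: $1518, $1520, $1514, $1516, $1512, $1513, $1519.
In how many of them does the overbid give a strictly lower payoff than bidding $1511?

The deviation hurts exactly when the highest competing bid lies strictly between $1511 and $1521 — overbidding then wins at a price above your value.
$1518: inside the interval → strictly worse (loss $7).
$1520: inside the interval → strictly worse (loss $9).
$1514: inside the interval → strictly worse (loss $3).
$1516: inside the interval → strictly worse (loss $5).
$1512: inside the interval → strictly worse (loss $1).
$1513: inside the interval → strictly worse (loss $2).
$1519: inside the interval → strictly worse (loss $8).
Count: 7.

7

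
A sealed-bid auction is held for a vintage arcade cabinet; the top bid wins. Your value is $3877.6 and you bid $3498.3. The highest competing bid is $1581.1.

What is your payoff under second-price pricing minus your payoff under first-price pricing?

You have the highest bid, so you win under either rule.
Second-price: pay $1581.1 → payoff $2296.5.
First-price: pay your own bid $3498.3 → payoff $379.3.
Difference = $2296.5 − ($379.3) = $1917.2.

$1917.2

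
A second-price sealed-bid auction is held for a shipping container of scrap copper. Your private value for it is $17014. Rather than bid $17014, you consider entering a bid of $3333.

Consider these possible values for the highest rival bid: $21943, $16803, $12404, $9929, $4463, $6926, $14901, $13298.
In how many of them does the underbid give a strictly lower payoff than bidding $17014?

7

The deviation hurts exactly when the highest competing bid lies strictly between $3333 and $17014 — underbidding then forfeits a profitable win.
$21943: above both → same outcome either way.
$16803: inside the interval → strictly worse (loss $211).
$12404: inside the interval → strictly worse (loss $4610).
$9929: inside the interval → strictly worse (loss $7085).
$4463: inside the interval → strictly worse (loss $12551).
$6926: inside the interval → strictly worse (loss $10088).
$14901: inside the interval → strictly worse (loss $2113).
$13298: inside the interval → strictly worse (loss $3716).
Count: 7.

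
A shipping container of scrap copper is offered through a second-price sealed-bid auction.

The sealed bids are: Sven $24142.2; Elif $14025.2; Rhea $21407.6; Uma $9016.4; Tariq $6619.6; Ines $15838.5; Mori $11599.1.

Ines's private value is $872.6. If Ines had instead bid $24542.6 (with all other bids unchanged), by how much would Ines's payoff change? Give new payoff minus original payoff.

−$23269.6

The highest bid among the other bidders is $24142.2; Ines's bid doesn't change that.
Original bid $15838.5: Ines is not highest (top rival bid is $24142.2); payoff $0.
Alternative bid $24542.6: Ines is highest, pays the top rival bid $24142.2; payoff $872.6 − $24142.2 = −$23269.6.
Change in payoff = −$23269.6 − ($0) = −$23269.6.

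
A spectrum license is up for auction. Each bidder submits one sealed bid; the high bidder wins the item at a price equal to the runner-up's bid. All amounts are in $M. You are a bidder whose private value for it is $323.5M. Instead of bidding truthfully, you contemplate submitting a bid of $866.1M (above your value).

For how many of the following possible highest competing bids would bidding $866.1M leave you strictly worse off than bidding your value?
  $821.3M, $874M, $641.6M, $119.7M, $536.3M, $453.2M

4

The deviation hurts exactly when the highest competing bid lies strictly between $323.5M and $866.1M — overbidding then wins at a price above your value.
$821.3M: inside the interval → strictly worse (loss $497.8M).
$874M: above both → same outcome either way.
$641.6M: inside the interval → strictly worse (loss $318.1M).
$119.7M: below both → same outcome either way.
$536.3M: inside the interval → strictly worse (loss $212.8M).
$453.2M: inside the interval → strictly worse (loss $129.7M).
Count: 4.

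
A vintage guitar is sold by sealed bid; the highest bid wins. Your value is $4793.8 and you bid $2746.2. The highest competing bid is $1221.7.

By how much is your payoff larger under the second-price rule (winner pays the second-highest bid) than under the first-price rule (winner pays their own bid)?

$1524.5

You have the highest bid, so you win under either rule.
Second-price: pay $1221.7 → payoff $3572.1.
First-price: pay your own bid $2746.2 → payoff $2047.6.
Difference = $3572.1 − ($2047.6) = $1524.5.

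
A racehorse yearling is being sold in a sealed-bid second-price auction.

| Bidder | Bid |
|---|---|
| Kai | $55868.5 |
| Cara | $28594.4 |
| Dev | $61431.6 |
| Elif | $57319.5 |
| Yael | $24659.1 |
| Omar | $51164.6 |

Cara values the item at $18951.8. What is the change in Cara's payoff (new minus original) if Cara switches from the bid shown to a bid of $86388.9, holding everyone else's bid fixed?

−$42479.8

The highest bid among the other bidders is $61431.6; Cara's bid doesn't change that.
Original bid $28594.4: Cara is not highest (top rival bid is $61431.6); payoff $0.
Alternative bid $86388.9: Cara is highest, pays the top rival bid $61431.6; payoff $18951.8 − $61431.6 = −$42479.8.
Change in payoff = −$42479.8 − ($0) = −$42479.8.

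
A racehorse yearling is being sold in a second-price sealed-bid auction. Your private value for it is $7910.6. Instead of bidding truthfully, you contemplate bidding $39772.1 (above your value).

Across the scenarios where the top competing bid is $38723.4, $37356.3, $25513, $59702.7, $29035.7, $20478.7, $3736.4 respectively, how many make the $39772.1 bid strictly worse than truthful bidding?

5

The deviation hurts exactly when the highest competing bid lies strictly between $7910.6 and $39772.1 — overbidding then wins at a price above your value.
$38723.4: inside the interval → strictly worse (loss $30812.8).
$37356.3: inside the interval → strictly worse (loss $29445.7).
$25513: inside the interval → strictly worse (loss $17602.4).
$59702.7: above both → same outcome either way.
$29035.7: inside the interval → strictly worse (loss $21125.1).
$20478.7: inside the interval → strictly worse (loss $12568.1).
$3736.4: below both → same outcome either way.
Count: 5.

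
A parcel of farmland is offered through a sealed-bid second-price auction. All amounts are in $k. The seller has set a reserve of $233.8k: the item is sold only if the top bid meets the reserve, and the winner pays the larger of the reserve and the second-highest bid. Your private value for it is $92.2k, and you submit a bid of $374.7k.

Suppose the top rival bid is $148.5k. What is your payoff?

Your bid $374.7k is the highest and exceeds the reserve.
Price = max(second-highest bid, reserve) = max($148.5k, $233.8k) = $233.8k.
Payoff = $92.2k − $233.8k = −$141.6k.

−$141.6k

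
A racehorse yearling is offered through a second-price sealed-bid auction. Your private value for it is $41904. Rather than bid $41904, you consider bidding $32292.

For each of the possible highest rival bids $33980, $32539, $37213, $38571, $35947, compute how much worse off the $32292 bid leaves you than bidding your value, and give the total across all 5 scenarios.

$31270

The deviation costs you only when the competing bid falls strictly between $32292 and $41904; elsewhere both bids give the same outcome.
$33980: truthful payoff $7924, deviation payoff $0 → loss $7924.
$32539: truthful payoff $9365, deviation payoff $0 → loss $9365.
$37213: truthful payoff $4691, deviation payoff $0 → loss $4691.
$38571: truthful payoff $3333, deviation payoff $0 → loss $3333.
$35947: truthful payoff $5957, deviation payoff $0 → loss $5957.
Total loss = $7924 + $9365 + $4691 + $3333 + $5957 = $31270.
In a second-price auction your bid sets only whether you win, not what you pay, so bidding your true value is weakly dominant.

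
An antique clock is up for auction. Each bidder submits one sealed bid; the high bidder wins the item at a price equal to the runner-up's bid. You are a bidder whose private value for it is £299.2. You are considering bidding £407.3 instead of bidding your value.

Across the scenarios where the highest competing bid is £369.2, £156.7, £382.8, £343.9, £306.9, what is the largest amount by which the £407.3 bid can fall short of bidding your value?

£83.6

£369.2: truthful gives £0, deviation gives −£70 → loss £70.
£156.7: same outcome either way → loss £0.
£382.8: truthful gives £0, deviation gives −£83.6 → loss £83.6.
£343.9: truthful gives £0, deviation gives −£44.7 → loss £44.7.
£306.9: truthful gives £0, deviation gives −£7.7 → loss £7.7.
Maximum loss: £83.6.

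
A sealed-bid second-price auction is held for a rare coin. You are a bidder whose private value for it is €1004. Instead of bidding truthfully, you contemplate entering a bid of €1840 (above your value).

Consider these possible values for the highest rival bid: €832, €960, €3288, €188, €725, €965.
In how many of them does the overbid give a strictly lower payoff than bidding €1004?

0

The deviation hurts exactly when the highest competing bid lies strictly between €1004 and €1840 — overbidding then wins at a price above your value.
€832: below both → same outcome either way.
€960: below both → same outcome either way.
€3288: above both → same outcome either way.
€188: below both → same outcome either way.
€725: below both → same outcome either way.
€965: below both → same outcome either way.
Count: 0.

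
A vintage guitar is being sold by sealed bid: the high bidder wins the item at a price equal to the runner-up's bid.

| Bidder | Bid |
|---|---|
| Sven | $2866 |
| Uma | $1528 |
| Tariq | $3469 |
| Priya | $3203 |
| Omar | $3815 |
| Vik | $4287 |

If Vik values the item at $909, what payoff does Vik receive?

−$2906

Highest bid: Vik at $4287, so Vik wins.
Second-highest bid: Omar at $3815 — that is the price the winner pays.
Vik's payoff = value − price = $909 − $3815 = −$2906.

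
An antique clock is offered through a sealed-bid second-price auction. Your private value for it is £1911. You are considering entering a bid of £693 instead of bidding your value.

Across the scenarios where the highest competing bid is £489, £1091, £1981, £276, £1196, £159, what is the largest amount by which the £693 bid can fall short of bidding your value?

£489: same outcome either way → loss £0.
£1091: truthful gives £820, deviation gives £0 → loss £820.
£1981: same outcome either way → loss £0.
£276: same outcome either way → loss £0.
£1196: truthful gives £715, deviation gives £0 → loss £715.
£159: same outcome either way → loss £0.
Maximum loss: £820.

£820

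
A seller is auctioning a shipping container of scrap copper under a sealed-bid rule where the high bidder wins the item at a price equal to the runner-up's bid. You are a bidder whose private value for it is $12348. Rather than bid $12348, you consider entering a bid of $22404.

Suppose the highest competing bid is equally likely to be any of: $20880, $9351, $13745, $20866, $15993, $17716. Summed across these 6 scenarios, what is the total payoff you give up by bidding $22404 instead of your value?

The deviation costs you only when the competing bid falls strictly between $12348 and $22404; elsewhere both bids give the same outcome.
$20880: truthful payoff $0, deviation payoff −$8532 → loss $8532.
$9351: outcomes coincide → loss $0.
$13745: truthful payoff $0, deviation payoff −$1397 → loss $1397.
$20866: truthful payoff $0, deviation payoff −$8518 → loss $8518.
$15993: truthful payoff $0, deviation payoff −$3645 → loss $3645.
$17716: truthful payoff $0, deviation payoff −$5368 → loss $5368.
Total loss = $8532 + $1397 + $8518 + $3645 + $5368 = $27460.
In a second-price auction your bid sets only whether you win, not what you pay, so bidding your true value is weakly dominant.

$27460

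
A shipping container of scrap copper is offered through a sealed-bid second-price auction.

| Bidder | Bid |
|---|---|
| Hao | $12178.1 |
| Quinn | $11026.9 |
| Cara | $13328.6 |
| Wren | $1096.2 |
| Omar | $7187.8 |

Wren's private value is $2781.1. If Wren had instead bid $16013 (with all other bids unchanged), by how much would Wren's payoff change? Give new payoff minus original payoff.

−$10547.5

The highest bid among the other bidders is $13328.6; Wren's bid doesn't change that.
Original bid $1096.2: Wren is not highest (top rival bid is $13328.6); payoff $0.
Alternative bid $16013: Wren is highest, pays the top rival bid $13328.6; payoff $2781.1 − $13328.6 = −$10547.5.
Change in payoff = −$10547.5 − ($0) = −$10547.5.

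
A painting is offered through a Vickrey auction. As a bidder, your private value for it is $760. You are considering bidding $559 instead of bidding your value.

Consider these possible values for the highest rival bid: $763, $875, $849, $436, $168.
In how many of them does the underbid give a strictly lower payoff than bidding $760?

The deviation hurts exactly when the highest competing bid lies strictly between $559 and $760 — underbidding then forfeits a profitable win.
$763: above both → same outcome either way.
$875: above both → same outcome either way.
$849: above both → same outcome either way.
$436: below both → same outcome either way.
$168: below both → same outcome either way.
Count: 0.

0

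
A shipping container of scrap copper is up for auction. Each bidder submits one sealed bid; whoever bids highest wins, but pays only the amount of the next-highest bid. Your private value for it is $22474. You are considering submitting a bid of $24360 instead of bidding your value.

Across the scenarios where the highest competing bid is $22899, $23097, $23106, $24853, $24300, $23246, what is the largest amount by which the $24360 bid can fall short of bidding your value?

$22899: truthful gives $0, deviation gives −$425 → loss $425.
$23097: truthful gives $0, deviation gives −$623 → loss $623.
$23106: truthful gives $0, deviation gives −$632 → loss $632.
$24853: same outcome either way → loss $0.
$24300: truthful gives $0, deviation gives −$1826 → loss $1826.
$23246: truthful gives $0, deviation gives −$772 → loss $772.
Maximum loss: $1826.

$1826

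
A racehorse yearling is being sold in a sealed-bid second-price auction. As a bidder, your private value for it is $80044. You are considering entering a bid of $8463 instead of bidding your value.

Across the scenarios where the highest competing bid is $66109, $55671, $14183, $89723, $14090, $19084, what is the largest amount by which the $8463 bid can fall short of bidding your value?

$65954

$66109: truthful gives $13935, deviation gives $0 → loss $13935.
$55671: truthful gives $24373, deviation gives $0 → loss $24373.
$14183: truthful gives $65861, deviation gives $0 → loss $65861.
$89723: same outcome either way → loss $0.
$14090: truthful gives $65954, deviation gives $0 → loss $65954.
$19084: truthful gives $60960, deviation gives $0 → loss $60960.
Maximum loss: $65954.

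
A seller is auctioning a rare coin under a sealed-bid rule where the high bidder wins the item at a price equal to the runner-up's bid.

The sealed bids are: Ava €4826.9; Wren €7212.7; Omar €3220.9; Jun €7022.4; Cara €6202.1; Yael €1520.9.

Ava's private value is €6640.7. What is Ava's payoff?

Highest bid: Wren at €7212.7, so Wren wins.
Second-highest bid: Jun at €7022.4 — that is the price the winner pays.
Ava did not win, so Ava pays nothing and receives nothing: payoff €0.

€0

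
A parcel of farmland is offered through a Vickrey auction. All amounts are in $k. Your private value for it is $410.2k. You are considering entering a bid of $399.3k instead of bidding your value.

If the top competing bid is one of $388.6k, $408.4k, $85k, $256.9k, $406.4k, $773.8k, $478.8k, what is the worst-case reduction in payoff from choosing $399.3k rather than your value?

$388.6k: same outcome either way → loss $0k.
$408.4k: truthful gives $1.8k, deviation gives $0k → loss $1.8k.
$85k: same outcome either way → loss $0k.
$256.9k: same outcome either way → loss $0k.
$406.4k: truthful gives $3.8k, deviation gives $0k → loss $3.8k.
$773.8k: same outcome either way → loss $0k.
$478.8k: same outcome either way → loss $0k.
Maximum loss: $3.8k.

$3.8k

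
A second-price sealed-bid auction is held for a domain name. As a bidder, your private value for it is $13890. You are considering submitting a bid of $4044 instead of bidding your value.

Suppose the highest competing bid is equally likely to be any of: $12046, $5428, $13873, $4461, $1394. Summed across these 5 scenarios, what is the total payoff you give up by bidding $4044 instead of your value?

$19752

The deviation costs you only when the competing bid falls strictly between $4044 and $13890; elsewhere both bids give the same outcome.
$12046: truthful payoff $1844, deviation payoff $0 → loss $1844.
$5428: truthful payoff $8462, deviation payoff $0 → loss $8462.
$13873: truthful payoff $17, deviation payoff $0 → loss $17.
$4461: truthful payoff $9429, deviation payoff $0 → loss $9429.
$1394: outcomes coincide → loss $0.
Total loss = $1844 + $8462 + $17 + $9429 = $19752.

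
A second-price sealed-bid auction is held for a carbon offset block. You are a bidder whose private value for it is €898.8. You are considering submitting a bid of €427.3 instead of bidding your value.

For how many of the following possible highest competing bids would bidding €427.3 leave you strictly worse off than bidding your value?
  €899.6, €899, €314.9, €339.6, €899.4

The deviation hurts exactly when the highest competing bid lies strictly between €427.3 and €898.8 — underbidding then forfeits a profitable win.
€899.6: above both → same outcome either way.
€899: above both → same outcome either way.
€314.9: below both → same outcome either way.
€339.6: below both → same outcome either way.
€899.4: above both → same outcome either way.
Count: 0.

0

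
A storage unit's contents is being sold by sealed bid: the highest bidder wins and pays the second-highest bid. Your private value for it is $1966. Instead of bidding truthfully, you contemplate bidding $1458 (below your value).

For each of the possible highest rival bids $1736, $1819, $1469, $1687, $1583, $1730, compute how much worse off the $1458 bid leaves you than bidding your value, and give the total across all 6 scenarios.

The deviation costs you only when the competing bid falls strictly between $1458 and $1966; elsewhere both bids give the same outcome.
$1736: truthful payoff $230, deviation payoff $0 → loss $230.
$1819: truthful payoff $147, deviation payoff $0 → loss $147.
$1469: truthful payoff $497, deviation payoff $0 → loss $497.
$1687: truthful payoff $279, deviation payoff $0 → loss $279.
$1583: truthful payoff $383, deviation payoff $0 → loss $383.
$1730: truthful payoff $236, deviation payoff $0 → loss $236.
Total loss = $230 + $147 + $497 + $279 + $383 + $236 = $1772.

$1772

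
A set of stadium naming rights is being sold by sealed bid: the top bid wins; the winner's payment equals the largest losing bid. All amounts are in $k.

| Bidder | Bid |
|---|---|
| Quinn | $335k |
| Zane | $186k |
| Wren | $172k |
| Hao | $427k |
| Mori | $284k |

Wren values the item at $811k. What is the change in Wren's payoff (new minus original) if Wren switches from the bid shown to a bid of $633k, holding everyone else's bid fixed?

The highest bid among the other bidders is $427k; Wren's bid doesn't change that.
Original bid $172k: Wren is not highest (top rival bid is $427k); payoff $0k.
Alternative bid $633k: Wren is highest, pays the top rival bid $427k; payoff $811k − $427k = $384k.
Change in payoff = $384k − ($0k) = $384k.

$384k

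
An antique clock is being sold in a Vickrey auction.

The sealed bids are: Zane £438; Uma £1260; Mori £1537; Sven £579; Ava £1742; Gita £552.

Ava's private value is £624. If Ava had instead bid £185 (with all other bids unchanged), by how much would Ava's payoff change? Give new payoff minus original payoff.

£913

The highest bid among the other bidders is £1537; Ava's bid doesn't change that.
Original bid £1742: Ava is highest, pays the top rival bid £1537; payoff £624 − £1537 = −£913.
Alternative bid £185: Ava is not highest (top rival bid is £1537); payoff £0.
Change in payoff = £0 − (−£913) = £913.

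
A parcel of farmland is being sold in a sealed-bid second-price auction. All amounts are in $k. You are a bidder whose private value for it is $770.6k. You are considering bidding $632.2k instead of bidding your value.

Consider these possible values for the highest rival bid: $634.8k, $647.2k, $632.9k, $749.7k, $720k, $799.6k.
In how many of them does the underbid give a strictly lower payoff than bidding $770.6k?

The deviation hurts exactly when the highest competing bid lies strictly between $632.2k and $770.6k — underbidding then forfeits a profitable win.
$634.8k: inside the interval → strictly worse (loss $135.8k).
$647.2k: inside the interval → strictly worse (loss $123.4k).
$632.9k: inside the interval → strictly worse (loss $137.7k).
$749.7k: inside the interval → strictly worse (loss $20.9k).
$720k: inside the interval → strictly worse (loss $50.6k).
$799.6k: above both → same outcome either way.
Count: 5.

5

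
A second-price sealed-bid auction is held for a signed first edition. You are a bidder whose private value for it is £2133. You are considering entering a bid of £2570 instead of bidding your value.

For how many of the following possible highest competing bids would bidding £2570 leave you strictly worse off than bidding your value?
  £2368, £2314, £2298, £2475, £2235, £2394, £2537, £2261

The deviation hurts exactly when the highest competing bid lies strictly between £2133 and £2570 — overbidding then wins at a price above your value.
£2368: inside the interval → strictly worse (loss £235).
£2314: inside the interval → strictly worse (loss £181).
£2298: inside the interval → strictly worse (loss £165).
£2475: inside the interval → strictly worse (loss £342).
£2235: inside the interval → strictly worse (loss £102).
£2394: inside the interval → strictly worse (loss £261).
£2537: inside the interval → strictly worse (loss £404).
£2261: inside the interval → strictly worse (loss £128).
Count: 8.

8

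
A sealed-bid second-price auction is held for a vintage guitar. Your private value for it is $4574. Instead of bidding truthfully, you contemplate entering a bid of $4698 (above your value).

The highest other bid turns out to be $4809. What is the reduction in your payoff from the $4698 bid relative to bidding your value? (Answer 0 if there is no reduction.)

$0

Bidding your value $4574: you lose (since $4574 < $4809). Payoff $0.
Bidding $4698: you lose. Payoff $0.
Difference = $0 − $0 = $0; both bids lead to the same outcome because the competing bid is above both your value and your alternative bid.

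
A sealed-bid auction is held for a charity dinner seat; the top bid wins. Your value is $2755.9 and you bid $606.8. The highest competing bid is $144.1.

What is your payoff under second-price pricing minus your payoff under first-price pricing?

You have the highest bid, so you win under either rule.
Second-price: pay $144.1 → payoff $2611.8.
First-price: pay your own bid $606.8 → payoff $2149.1.
Difference = $2611.8 − ($2149.1) = $462.7.

$462.7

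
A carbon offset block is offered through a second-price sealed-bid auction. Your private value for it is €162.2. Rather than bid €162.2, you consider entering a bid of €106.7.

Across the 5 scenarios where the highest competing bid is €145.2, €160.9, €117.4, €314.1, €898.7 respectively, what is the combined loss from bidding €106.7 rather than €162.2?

€63.1

The deviation costs you only when the competing bid falls strictly between €106.7 and €162.2; elsewhere both bids give the same outcome.
€145.2: truthful payoff €17, deviation payoff €0 → loss €17.
€160.9: truthful payoff €1.3, deviation payoff €0 → loss €1.3.
€117.4: truthful payoff €44.8, deviation payoff €0 → loss €44.8.
€314.1: outcomes coincide → loss €0.
€898.7: outcomes coincide → loss €0.
Total loss = €17 + €1.3 + €44.8 = €63.1.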